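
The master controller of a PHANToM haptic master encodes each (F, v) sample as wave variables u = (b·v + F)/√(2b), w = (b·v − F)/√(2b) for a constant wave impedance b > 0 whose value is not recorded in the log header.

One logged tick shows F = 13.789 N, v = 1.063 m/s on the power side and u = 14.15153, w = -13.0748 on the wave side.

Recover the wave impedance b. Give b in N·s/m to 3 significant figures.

b = 0.513 N·s/m

u + w = 1.07673;  u + w = √(2b)·v, so √(2b) = 1.07673/1.063 = 1.01292.
b = (√(2b))²/2 = 1.02600/2 = 0.51300.
(Check via u − w = 2F/√(2b): u − w = 27.22633, 2F/√(2b) = 27.22634.)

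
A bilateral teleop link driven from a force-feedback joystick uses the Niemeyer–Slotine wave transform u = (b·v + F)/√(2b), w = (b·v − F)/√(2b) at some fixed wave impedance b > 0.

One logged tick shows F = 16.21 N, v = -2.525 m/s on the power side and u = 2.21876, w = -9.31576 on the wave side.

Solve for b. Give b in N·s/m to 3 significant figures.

b = 3.95 N·s/m

u + w = -7.0970;  u + w = √(2b)·v, so √(2b) = -7.0970/(-2.525) = 2.8107.
b = (√(2b))²/2 = 7.9000/2 = 3.9500.
(Check via u − w = 2F/√(2b): u − w = 11.5345, 2F/√(2b) = 11.5345.)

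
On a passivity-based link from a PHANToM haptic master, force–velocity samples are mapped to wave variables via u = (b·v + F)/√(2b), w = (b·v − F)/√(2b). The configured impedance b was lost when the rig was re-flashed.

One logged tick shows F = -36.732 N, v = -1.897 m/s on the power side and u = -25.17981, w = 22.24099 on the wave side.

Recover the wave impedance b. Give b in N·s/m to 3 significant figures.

u + w = -2.9388;  u + w = √(2b)·v, so √(2b) = -2.9388/(-1.897) = 1.5492.
b = (√(2b))²/2 = 2.4000/2 = 1.2000.
(Check via u − w = 2F/√(2b): u − w = -47.4208, 2F/√(2b) = -47.4208.)

b = 1.2 N·s/m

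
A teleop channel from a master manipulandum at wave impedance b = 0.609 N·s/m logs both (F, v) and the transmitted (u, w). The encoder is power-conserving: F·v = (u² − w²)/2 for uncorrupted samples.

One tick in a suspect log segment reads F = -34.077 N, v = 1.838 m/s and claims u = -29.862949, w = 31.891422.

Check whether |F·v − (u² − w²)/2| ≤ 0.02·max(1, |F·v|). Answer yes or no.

F·v = (-34.077)×1.838 = -62.633526 W.
(u² − w²)/2 = (891.795723 − 1017.062797)/2 = -62.633537 W.
|Δ| = 0.000011;  2% of max(1, |F·v|) = 1.252671.

yes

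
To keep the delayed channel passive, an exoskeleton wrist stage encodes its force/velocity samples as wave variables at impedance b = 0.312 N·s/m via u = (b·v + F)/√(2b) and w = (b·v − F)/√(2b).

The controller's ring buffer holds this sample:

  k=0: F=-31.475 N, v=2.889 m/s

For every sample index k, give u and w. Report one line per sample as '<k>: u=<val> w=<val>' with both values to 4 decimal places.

k=0: b·v=0.312×2.889=0.9014; √(2b)=0.7899; u=(0.9014+(-31.475))/0.7899=-38.7039, w=(0.9014−(-31.475))/0.7899=40.9860

0: u=-38.7039 w=40.9860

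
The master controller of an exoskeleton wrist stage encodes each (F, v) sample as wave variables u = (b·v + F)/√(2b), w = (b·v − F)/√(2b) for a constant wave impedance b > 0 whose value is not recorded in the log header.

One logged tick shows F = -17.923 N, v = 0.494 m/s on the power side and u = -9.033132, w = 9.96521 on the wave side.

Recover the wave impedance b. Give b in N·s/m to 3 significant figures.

u + w = 0.932078;  u + w = √(2b)·v, so √(2b) = 0.932078/0.494 = 1.886798.
b = (√(2b))²/2 = 3.560005/2 = 1.780003.
(Check via u − w = 2F/√(2b): u − w = -18.998342, 2F/√(2b) = -18.998328.)

b = 1.78 N·s/m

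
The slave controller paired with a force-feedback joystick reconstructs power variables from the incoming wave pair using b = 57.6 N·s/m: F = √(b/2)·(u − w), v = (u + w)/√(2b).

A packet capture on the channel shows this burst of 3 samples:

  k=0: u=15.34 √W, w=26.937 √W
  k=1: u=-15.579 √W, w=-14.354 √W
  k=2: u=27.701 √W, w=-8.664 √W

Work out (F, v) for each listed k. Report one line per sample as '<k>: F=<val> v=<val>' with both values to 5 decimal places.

0: F=-62.23603 v=3.93893
1: F=-6.57404 v=-2.78884
2: F=195.15507 v=1.77367

k=0: u−w=-11.59700, u+w=42.27700; √(b/2)=5.36656, √(2b)=10.73313; F=5.36656×(-11.597)=-62.23603, v=42.27700/10.73313=3.93893
k=1: u−w=-1.22500, u+w=-29.93300; √(b/2)=5.36656, √(2b)=10.73313; F=5.36656×(-1.225)=-6.57404, v=-29.93300/10.73313=-2.78884
k=2: u−w=36.36500, u+w=19.03700; √(b/2)=5.36656, √(2b)=10.73313; F=5.36656×36.365=195.15507, v=19.03700/10.73313=1.77367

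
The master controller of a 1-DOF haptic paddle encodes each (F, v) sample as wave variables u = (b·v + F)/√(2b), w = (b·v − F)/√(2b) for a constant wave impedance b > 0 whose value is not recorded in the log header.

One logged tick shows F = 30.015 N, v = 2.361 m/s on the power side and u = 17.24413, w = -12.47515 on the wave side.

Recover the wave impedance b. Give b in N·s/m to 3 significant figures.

u + w = 4.7690;  u + w = √(2b)·v, so √(2b) = 4.7690/2.361 = 2.0199.
b = (√(2b))²/2 = 4.0800/2 = 2.0400.
(Check via u − w = 2F/√(2b): u − w = 29.7193, 2F/√(2b) = 29.7193.)

b = 2.04 N·s/m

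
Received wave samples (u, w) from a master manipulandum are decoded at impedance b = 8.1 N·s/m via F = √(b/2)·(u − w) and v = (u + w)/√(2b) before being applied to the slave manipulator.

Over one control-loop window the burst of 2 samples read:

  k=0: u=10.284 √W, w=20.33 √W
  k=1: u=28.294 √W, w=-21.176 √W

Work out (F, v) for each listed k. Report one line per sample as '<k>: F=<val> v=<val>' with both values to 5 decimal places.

k=0: u−w=-10.04600, u+w=30.61400; √(b/2)=2.01246, √(2b)=4.02492; F=2.01246×(-10.046)=-20.21719, v=30.61400/4.02492=7.60611
k=1: u−w=49.47000, u+w=7.11800; √(b/2)=2.01246, √(2b)=4.02492; F=2.01246×49.47=99.55645, v=7.11800/4.02492=1.76848

0: F=-20.21719 v=7.60611
1: F=99.55645 v=1.76848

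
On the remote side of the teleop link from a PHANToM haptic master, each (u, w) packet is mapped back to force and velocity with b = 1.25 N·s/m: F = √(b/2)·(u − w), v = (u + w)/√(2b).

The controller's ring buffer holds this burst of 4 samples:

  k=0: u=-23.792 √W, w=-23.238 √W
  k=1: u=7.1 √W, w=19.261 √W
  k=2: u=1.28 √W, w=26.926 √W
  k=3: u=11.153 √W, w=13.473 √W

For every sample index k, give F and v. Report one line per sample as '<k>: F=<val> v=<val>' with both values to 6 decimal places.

0: F=-0.437975 v=-29.744384
1: F=-9.614115 v=16.672160
2: F=-20.274943 v=17.839041
3: F=-1.834121 v=15.574850

k=0: u−w=-0.554000, u+w=-47.030000; √(b/2)=0.790569, √(2b)=1.581139; F=0.790569×(-0.554)=-0.437975, v=-47.030000/1.581139=-29.744384
k=1: u−w=-12.161000, u+w=26.361000; √(b/2)=0.790569, √(2b)=1.581139; F=0.790569×(-12.161)=-9.614115, v=26.361000/1.581139=16.672160
k=2: u−w=-25.646000, u+w=28.206000; √(b/2)=0.790569, √(2b)=1.581139; F=0.790569×(-25.646)=-20.274943, v=28.206000/1.581139=17.839041
k=3: u−w=-2.320000, u+w=24.626000; √(b/2)=0.790569, √(2b)=1.581139; F=0.790569×(-2.32)=-1.834121, v=24.626000/1.581139=15.574850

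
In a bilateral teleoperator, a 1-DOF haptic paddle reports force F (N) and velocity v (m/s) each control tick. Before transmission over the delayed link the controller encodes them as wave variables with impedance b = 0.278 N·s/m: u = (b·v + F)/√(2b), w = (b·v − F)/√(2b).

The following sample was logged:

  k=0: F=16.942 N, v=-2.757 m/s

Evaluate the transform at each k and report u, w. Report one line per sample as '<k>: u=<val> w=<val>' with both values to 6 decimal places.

0: u=21.693107 w=-23.748876

k=0: b·v=0.278×(-2.757)=-0.766446; √(2b)=0.745654; u=(-0.766446+16.942)/0.745654=21.693107, w=(-0.766446−16.942)/0.745654=-23.748876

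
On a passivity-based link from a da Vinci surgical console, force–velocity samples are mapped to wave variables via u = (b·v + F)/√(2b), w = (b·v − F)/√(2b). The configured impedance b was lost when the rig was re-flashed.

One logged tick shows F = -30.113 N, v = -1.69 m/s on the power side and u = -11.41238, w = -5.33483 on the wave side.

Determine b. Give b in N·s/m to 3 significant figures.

b = 49.1 N·s/m

u + w = -16.74721;  u + w = √(2b)·v, so √(2b) = -16.74721/(-1.69) = 9.90959.
b = (√(2b))²/2 = 98.20001/2 = 49.10000.
(Check via u − w = 2F/√(2b): u − w = -6.07755, 2F/√(2b) = -6.07755.)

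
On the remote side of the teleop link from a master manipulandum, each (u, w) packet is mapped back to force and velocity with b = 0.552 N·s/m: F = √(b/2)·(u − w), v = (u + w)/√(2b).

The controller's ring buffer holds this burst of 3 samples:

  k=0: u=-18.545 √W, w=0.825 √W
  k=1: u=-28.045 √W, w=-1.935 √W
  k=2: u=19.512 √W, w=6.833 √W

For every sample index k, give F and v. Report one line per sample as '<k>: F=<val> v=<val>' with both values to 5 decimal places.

0: F=-10.17617 v=-16.86472
1: F=-13.71707 v=-28.53298
2: F=6.66100 v=25.07343

k=0: u−w=-19.37000, u+w=-17.72000; √(b/2)=0.52536, √(2b)=1.05071; F=0.52536×(-19.37)=-10.17617, v=-17.72000/1.05071=-16.86472
k=1: u−w=-26.11000, u+w=-29.98000; √(b/2)=0.52536, √(2b)=1.05071; F=0.52536×(-26.11)=-13.71707, v=-29.98000/1.05071=-28.53298
k=2: u−w=12.67900, u+w=26.34500; √(b/2)=0.52536, √(2b)=1.05071; F=0.52536×12.679=6.66100, v=26.34500/1.05071=25.07343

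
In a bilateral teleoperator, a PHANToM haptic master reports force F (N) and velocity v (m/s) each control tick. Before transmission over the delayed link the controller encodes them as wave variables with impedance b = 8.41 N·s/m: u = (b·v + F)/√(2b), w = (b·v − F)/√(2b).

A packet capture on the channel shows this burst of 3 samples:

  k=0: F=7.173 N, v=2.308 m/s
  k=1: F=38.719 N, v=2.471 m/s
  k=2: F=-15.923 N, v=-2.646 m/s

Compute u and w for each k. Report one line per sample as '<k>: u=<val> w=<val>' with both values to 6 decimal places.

0: u=6.481799 w=2.983815
1: u=14.507907 w=-4.373794
2: u=-9.308417 w=-1.543409

k=0: b·v=8.41×2.308=19.410280; √(2b)=4.101219; u=(19.410280+7.173)/4.101219=6.481799, w=(19.410280−7.173)/4.101219=2.983815
k=1: b·v=8.41×2.471=20.781110; √(2b)=4.101219; u=(20.781110+38.719)/4.101219=14.507907, w=(20.781110−38.719)/4.101219=-4.373794
k=2: b·v=8.41×(-2.646)=-22.252860; √(2b)=4.101219; u=(-22.252860+(-15.923))/4.101219=-9.308417, w=(-22.252860−(-15.923))/4.101219=-1.543409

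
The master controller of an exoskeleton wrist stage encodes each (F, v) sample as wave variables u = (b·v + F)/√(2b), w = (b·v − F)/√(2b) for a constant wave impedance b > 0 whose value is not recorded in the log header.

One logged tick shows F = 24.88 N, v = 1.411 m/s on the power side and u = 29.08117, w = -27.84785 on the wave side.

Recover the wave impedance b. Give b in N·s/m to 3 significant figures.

b = 0.382 N·s/m

u + w = 1.2333;  u + w = √(2b)·v, so √(2b) = 1.2333/1.411 = 0.8741.
b = (√(2b))²/2 = 0.7640/2 = 0.3820.
(Check via u − w = 2F/√(2b): u − w = 56.9290, 2F/√(2b) = 56.9287.)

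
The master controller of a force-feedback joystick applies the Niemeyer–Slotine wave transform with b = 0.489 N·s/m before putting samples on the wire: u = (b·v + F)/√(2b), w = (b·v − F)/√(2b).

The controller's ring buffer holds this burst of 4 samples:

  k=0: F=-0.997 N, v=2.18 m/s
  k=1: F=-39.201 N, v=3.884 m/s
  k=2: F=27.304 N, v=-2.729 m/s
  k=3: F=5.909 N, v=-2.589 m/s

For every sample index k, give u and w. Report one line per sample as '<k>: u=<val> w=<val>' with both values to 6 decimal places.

0: u=0.069792 w=2.086095
1: u=-37.718940 w=41.559978
2: u=26.259985 w=-28.958799
3: u=4.694910 w=-7.255273

k=0: b·v=0.489×2.18=1.066020; √(2b)=0.988939; u=(1.066020+(-0.997))/0.988939=0.069792, w=(1.066020−(-0.997))/0.988939=2.086095
k=1: b·v=0.489×3.884=1.899276; √(2b)=0.988939; u=(1.899276+(-39.201))/0.988939=-37.718940, w=(1.899276−(-39.201))/0.988939=41.559978
k=2: b·v=0.489×(-2.729)=-1.334481; √(2b)=0.988939; u=(-1.334481+27.304)/0.988939=26.259985, w=(-1.334481−27.304)/0.988939=-28.958799
k=3: b·v=0.489×(-2.589)=-1.266021; √(2b)=0.988939; u=(-1.266021+5.909)/0.988939=4.694910, w=(-1.266021−5.909)/0.988939=-7.255273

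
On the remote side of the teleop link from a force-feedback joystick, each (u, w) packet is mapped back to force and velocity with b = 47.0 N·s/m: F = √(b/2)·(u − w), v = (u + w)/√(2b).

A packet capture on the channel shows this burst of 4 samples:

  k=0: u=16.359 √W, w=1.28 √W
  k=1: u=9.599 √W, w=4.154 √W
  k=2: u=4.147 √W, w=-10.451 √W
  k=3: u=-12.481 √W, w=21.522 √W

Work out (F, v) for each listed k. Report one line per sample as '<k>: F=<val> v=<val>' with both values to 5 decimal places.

0: F=73.09816 v=1.81932
1: F=26.39562 v=1.41851
2: F=70.76643 v=-0.65021
3: F=-164.83566 v=0.93251

k=0: u−w=15.07900, u+w=17.63900; √(b/2)=4.84768, √(2b)=9.69536; F=4.84768×15.079=73.09816, v=17.63900/9.69536=1.81932
k=1: u−w=5.44500, u+w=13.75300; √(b/2)=4.84768, √(2b)=9.69536; F=4.84768×5.445=26.39562, v=13.75300/9.69536=1.41851
k=2: u−w=14.59800, u+w=-6.30400; √(b/2)=4.84768, √(2b)=9.69536; F=4.84768×14.598=70.76643, v=-6.30400/9.69536=-0.65021
k=3: u−w=-34.00300, u+w=9.04100; √(b/2)=4.84768, √(2b)=9.69536; F=4.84768×(-34.003)=-164.83566, v=9.04100/9.69536=0.93251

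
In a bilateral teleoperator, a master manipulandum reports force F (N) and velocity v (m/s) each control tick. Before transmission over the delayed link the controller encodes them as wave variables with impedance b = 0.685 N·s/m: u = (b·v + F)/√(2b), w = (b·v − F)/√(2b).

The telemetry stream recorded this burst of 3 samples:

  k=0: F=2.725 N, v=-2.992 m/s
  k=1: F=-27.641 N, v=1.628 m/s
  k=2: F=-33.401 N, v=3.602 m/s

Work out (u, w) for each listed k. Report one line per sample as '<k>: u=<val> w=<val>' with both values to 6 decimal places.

0: u=0.577102 w=-4.079148
1: u=-22.662537 w=24.568063
2: u=-26.428384 w=30.644417

k=0: b·v=0.685×(-2.992)=-2.049520; √(2b)=1.170470; u=(-2.049520+2.725)/1.170470=0.577102, w=(-2.049520−2.725)/1.170470=-4.079148
k=1: b·v=0.685×1.628=1.115180; √(2b)=1.170470; u=(1.115180+(-27.641))/1.170470=-22.662537, w=(1.115180−(-27.641))/1.170470=24.568063
k=2: b·v=0.685×3.602=2.467370; √(2b)=1.170470; u=(2.467370+(-33.401))/1.170470=-26.428384, w=(2.467370−(-33.401))/1.170470=30.644417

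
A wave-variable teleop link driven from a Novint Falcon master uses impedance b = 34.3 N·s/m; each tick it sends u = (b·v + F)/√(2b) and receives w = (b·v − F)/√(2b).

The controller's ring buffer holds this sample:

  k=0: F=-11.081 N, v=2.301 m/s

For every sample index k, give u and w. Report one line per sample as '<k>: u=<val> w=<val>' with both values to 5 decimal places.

k=0: b·v=34.3×2.301=78.92430; √(2b)=8.28251; u=(78.92430+(-11.081))/8.28251=8.19115, w=(78.92430−(-11.081))/8.28251=10.86691

0: u=8.19115 w=10.86691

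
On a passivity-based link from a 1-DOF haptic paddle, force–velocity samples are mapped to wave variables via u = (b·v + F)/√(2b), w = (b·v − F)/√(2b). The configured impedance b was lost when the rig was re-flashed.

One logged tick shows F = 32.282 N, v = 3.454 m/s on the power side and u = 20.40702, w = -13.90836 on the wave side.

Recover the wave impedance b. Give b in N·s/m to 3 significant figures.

u + w = 6.49866;  u + w = √(2b)·v, so √(2b) = 6.49866/3.454 = 1.88149.
b = (√(2b))²/2 = 3.54000/2 = 1.77000.
(Check via u − w = 2F/√(2b): u − w = 34.31538, 2F/√(2b) = 34.31539.)

b = 1.77 N·s/m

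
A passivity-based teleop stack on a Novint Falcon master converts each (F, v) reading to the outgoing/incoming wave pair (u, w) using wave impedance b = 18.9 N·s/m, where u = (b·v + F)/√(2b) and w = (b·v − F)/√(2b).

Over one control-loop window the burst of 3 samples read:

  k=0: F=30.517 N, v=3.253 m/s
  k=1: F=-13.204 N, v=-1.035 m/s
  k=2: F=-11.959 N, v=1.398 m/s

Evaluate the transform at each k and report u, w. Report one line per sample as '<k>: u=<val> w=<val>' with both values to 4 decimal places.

0: u=14.9636 w=5.0364
1: u=-5.3293 w=-1.0340
2: u=2.3524 w=6.2427

k=0: b·v=18.9×3.253=61.4817; √(2b)=6.1482; u=(61.4817+30.517)/6.1482=14.9636, w=(61.4817−30.517)/6.1482=5.0364
k=1: b·v=18.9×(-1.035)=-19.5615; √(2b)=6.1482; u=(-19.5615+(-13.204))/6.1482=-5.3293, w=(-19.5615−(-13.204))/6.1482=-1.0340
k=2: b·v=18.9×1.398=26.4222; √(2b)=6.1482; u=(26.4222+(-11.959))/6.1482=2.3524, w=(26.4222−(-11.959))/6.1482=6.2427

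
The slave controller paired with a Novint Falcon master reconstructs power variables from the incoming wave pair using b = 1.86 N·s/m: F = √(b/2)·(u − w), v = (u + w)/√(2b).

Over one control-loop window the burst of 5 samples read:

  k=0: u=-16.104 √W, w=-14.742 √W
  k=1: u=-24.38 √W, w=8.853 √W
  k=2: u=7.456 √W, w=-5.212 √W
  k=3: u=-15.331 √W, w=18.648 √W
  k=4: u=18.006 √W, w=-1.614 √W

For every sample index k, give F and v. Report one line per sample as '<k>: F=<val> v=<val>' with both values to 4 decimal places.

k=0: u−w=-1.3620, u+w=-30.8460; √(b/2)=0.9644, √(2b)=1.9287; F=0.9644×(-1.362)=-1.3135, v=-30.8460/1.9287=-15.9929
k=1: u−w=-33.2330, u+w=-15.5270; √(b/2)=0.9644, √(2b)=1.9287; F=0.9644×(-33.233)=-32.0487, v=-15.5270/1.9287=-8.0504
k=2: u−w=12.6680, u+w=2.2440; √(b/2)=0.9644, √(2b)=1.9287; F=0.9644×12.668=12.2166, v=2.2440/1.9287=1.1635
k=3: u−w=-33.9790, u+w=3.3170; √(b/2)=0.9644, √(2b)=1.9287; F=0.9644×(-33.979)=-32.7682, v=3.3170/1.9287=1.7198
k=4: u−w=19.6200, u+w=16.3920; √(b/2)=0.9644, √(2b)=1.9287; F=0.9644×19.62=18.9208, v=16.3920/1.9287=8.4989

0: F=-1.3135 v=-15.9929
1: F=-32.0487 v=-8.0504
2: F=12.2166 v=1.1635
3: F=-32.7682 v=1.7198
4: F=18.9208 v=8.4989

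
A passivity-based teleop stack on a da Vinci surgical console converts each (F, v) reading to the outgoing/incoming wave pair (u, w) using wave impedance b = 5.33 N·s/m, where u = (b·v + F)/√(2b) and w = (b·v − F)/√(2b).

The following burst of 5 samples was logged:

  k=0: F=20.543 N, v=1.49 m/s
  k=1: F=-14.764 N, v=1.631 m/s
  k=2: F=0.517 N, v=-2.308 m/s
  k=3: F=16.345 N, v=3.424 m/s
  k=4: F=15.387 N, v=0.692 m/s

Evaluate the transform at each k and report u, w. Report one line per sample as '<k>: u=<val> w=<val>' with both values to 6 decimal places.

k=0: b·v=5.33×1.49=7.941700; √(2b)=3.264966; u=(7.941700+20.543)/3.264966=8.724349, w=(7.941700−20.543)/3.264966=-3.859551
k=1: b·v=5.33×1.631=8.693230; √(2b)=3.264966; u=(8.693230+(-14.764))/3.264966=-1.859367, w=(8.693230−(-14.764))/3.264966=7.184526
k=2: b·v=5.33×(-2.308)=-12.301640; √(2b)=3.264966; u=(-12.301640+0.517)/3.264966=-3.609422, w=(-12.301640−0.517)/3.264966=-3.926118
k=3: b·v=5.33×3.424=18.249920; √(2b)=3.264966; u=(18.249920+16.345)/3.264966=10.595799, w=(18.249920−16.345)/3.264966=0.583443
k=4: b·v=5.33×0.692=3.688360; √(2b)=3.264966; u=(3.688360+15.387)/3.264966=5.842438, w=(3.688360−15.387)/3.264966=-3.583082

0: u=8.724349 w=-3.859551
1: u=-1.859367 w=7.184526
2: u=-3.609422 w=-3.926118
3: u=10.595799 w=0.583443
4: u=5.842438 w=-3.583082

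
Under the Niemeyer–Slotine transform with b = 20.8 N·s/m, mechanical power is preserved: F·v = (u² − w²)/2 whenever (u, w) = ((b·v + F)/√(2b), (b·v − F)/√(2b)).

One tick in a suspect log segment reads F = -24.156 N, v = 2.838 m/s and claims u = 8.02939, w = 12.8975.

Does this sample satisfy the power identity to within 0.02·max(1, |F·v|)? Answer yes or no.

F·v = (-24.156)×2.838 = -68.5547 W.
(u² − w²)/2 = (64.4711 − 166.3455)/2 = -50.9372 W.
|Δ| = 17.6175;  2% of max(1, |F·v|) = 1.3711.

no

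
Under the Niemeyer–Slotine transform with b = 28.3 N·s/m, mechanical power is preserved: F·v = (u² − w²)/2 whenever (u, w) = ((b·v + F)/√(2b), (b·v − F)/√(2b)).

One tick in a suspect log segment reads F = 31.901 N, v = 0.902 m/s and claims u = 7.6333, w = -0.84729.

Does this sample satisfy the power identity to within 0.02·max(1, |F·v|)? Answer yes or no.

yes

F·v = 31.901×0.902 = 28.77470 W.
(u² − w²)/2 = (58.26727 − 0.71790)/2 = 28.77468 W.
|Δ| = 0.00002;  2% of max(1, |F·v|) = 0.57549.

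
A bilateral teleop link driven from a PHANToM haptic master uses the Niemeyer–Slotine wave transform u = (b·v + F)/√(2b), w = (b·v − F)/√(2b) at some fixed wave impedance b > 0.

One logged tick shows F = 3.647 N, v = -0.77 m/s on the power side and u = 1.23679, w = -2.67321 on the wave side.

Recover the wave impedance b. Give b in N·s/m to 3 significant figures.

u + w = -1.43642;  u + w = √(2b)·v, so √(2b) = -1.43642/(-0.77) = 1.86548.
b = (√(2b))²/2 = 3.48002/2 = 1.74001.
(Check via u − w = 2F/√(2b): u − w = 3.91000, 2F/√(2b) = 3.90998.)

b = 1.74 N·s/m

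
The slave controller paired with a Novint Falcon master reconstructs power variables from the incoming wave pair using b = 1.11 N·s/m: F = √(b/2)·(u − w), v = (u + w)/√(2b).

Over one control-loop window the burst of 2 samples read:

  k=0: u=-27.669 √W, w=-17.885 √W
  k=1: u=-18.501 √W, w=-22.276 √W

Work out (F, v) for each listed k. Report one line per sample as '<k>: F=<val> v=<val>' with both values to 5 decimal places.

k=0: u−w=-9.78400, u+w=-45.55400; √(b/2)=0.74498, √(2b)=1.48997; F=0.74498×(-9.784)=-7.28892, v=-45.55400/1.48997=-30.57384
k=1: u−w=3.77500, u+w=-40.77700; √(b/2)=0.74498, √(2b)=1.48997; F=0.74498×3.775=2.81231, v=-40.77700/1.48997=-27.36773

0: F=-7.28892 v=-30.57384
1: F=2.81231 v=-27.36773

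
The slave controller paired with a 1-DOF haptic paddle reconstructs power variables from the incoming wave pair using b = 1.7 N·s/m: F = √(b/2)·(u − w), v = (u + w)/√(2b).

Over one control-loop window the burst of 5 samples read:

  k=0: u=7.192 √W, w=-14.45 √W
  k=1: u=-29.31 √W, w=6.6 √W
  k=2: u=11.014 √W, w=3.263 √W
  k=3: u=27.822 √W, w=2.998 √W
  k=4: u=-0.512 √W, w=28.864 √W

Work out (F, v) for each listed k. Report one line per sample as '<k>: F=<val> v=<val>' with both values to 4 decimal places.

0: F=19.9529 v=-3.9362
1: F=-33.1074 v=-12.3162
2: F=7.1461 v=7.7428
3: F=22.8866 v=16.7145
4: F=-27.0833 v=15.3760

k=0: u−w=21.6420, u+w=-7.2580; √(b/2)=0.9220, √(2b)=1.8439; F=0.9220×21.642=19.9529, v=-7.2580/1.8439=-3.9362
k=1: u−w=-35.9100, u+w=-22.7100; √(b/2)=0.9220, √(2b)=1.8439; F=0.9220×(-35.91)=-33.1074, v=-22.7100/1.8439=-12.3162
k=2: u−w=7.7510, u+w=14.2770; √(b/2)=0.9220, √(2b)=1.8439; F=0.9220×7.751=7.1461, v=14.2770/1.8439=7.7428
k=3: u−w=24.8240, u+w=30.8200; √(b/2)=0.9220, √(2b)=1.8439; F=0.9220×24.824=22.8866, v=30.8200/1.8439=16.7145
k=4: u−w=-29.3760, u+w=28.3520; √(b/2)=0.9220, √(2b)=1.8439; F=0.9220×(-29.376)=-27.0833, v=28.3520/1.8439=15.3760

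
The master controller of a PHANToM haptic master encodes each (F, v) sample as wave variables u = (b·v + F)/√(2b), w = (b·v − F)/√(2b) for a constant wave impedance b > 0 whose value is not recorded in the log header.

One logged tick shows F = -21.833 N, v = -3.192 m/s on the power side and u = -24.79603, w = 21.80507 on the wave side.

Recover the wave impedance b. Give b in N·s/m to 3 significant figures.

u + w = -2.9910;  u + w = √(2b)·v, so √(2b) = -2.9910/(-3.192) = 0.9370.
b = (√(2b))²/2 = 0.8780/2 = 0.4390.
(Check via u − w = 2F/√(2b): u − w = -46.6011, 2F/√(2b) = -46.6010.)

b = 0.439 N·s/m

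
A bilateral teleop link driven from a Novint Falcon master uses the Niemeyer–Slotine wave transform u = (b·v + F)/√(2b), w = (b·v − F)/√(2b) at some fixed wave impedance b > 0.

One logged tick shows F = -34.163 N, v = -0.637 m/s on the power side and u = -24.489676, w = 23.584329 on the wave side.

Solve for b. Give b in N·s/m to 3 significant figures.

u + w = -0.905347;  u + w = √(2b)·v, so √(2b) = -0.905347/(-0.637) = 1.421267.
b = (√(2b))²/2 = 2.020000/2 = 1.010000.
(Check via u − w = 2F/√(2b): u − w = -48.074005, 2F/√(2b) = -48.074011.)

b = 1.01 N·s/m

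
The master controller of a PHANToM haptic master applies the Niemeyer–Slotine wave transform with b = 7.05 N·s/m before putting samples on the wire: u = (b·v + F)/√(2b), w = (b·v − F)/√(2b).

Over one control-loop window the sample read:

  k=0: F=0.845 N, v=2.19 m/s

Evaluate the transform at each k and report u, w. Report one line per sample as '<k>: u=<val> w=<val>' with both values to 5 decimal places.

0: u=4.33675 w=3.88669

k=0: b·v=7.05×2.19=15.43950; √(2b)=3.75500; u=(15.43950+0.845)/3.75500=4.33675, w=(15.43950−0.845)/3.75500=3.88669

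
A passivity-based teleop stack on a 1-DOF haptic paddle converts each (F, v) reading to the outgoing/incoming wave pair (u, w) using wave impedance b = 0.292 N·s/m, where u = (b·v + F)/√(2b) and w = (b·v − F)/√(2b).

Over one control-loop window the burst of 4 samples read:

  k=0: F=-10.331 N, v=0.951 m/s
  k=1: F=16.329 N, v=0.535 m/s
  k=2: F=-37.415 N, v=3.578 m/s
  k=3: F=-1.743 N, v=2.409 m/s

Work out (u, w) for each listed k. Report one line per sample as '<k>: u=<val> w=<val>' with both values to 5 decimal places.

k=0: b·v=0.292×0.951=0.27769; √(2b)=0.76420; u=(0.27769+(-10.331))/0.76420=-13.15535, w=(0.27769−(-10.331))/0.76420=13.88211
k=1: b·v=0.292×0.535=0.15622; √(2b)=0.76420; u=(0.15622+16.329)/0.76420=21.57190, w=(0.15622−16.329)/0.76420=-21.16305
k=2: b·v=0.292×3.578=1.04478; √(2b)=0.76420; u=(1.04478+(-37.415))/0.76420=-47.59261, w=(1.04478−(-37.415))/0.76420=50.32692
k=3: b·v=0.292×2.409=0.70343; √(2b)=0.76420; u=(0.70343+(-1.743))/0.76420=-1.36034, w=(0.70343−(-1.743))/0.76420=3.20130

0: u=-13.15535 w=13.88211
1: u=21.57190 w=-21.16305
2: u=-47.59261 w=50.32692
3: u=-1.36034 w=3.20130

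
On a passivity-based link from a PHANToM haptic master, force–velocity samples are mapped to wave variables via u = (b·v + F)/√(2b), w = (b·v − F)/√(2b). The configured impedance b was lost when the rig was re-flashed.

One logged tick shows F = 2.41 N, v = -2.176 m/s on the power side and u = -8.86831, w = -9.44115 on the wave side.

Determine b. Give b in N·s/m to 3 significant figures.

b = 35.4 N·s/m

u + w = -18.3095;  u + w = √(2b)·v, so √(2b) = -18.3095/(-2.176) = 8.4143.
b = (√(2b))²/2 = 70.8000/2 = 35.4000.
(Check via u − w = 2F/√(2b): u − w = 0.5728, 2F/√(2b) = 0.5728.)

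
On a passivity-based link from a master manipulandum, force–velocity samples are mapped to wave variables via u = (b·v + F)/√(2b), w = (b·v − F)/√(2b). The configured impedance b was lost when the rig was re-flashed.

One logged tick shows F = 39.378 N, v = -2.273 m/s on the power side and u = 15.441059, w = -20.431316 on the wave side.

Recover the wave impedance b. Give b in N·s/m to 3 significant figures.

b = 2.41 N·s/m

u + w = -4.990257;  u + w = √(2b)·v, so √(2b) = -4.990257/(-2.273) = 2.195450.
b = (√(2b))²/2 = 4.819999/2 = 2.410000.
(Check via u − w = 2F/√(2b): u − w = 35.872375, 2F/√(2b) = 35.872379.)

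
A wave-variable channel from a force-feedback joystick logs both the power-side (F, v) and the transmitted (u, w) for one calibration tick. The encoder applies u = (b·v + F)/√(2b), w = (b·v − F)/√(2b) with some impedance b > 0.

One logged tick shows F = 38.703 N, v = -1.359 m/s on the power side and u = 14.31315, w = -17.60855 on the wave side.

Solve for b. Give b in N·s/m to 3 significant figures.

u + w = -3.29540;  u + w = √(2b)·v, so √(2b) = -3.29540/(-1.359) = 2.42487.
b = (√(2b))²/2 = 5.88000/2 = 2.94000.
(Check via u − w = 2F/√(2b): u − w = 31.92170, 2F/√(2b) = 31.92170.)

b = 2.94 N·s/m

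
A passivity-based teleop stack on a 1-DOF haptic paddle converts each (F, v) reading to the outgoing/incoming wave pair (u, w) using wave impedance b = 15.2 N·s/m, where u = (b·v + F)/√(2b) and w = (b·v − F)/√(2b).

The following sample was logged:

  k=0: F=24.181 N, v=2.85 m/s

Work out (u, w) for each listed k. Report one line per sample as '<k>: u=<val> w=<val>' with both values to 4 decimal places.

0: u=12.2426 w=3.4712

k=0: b·v=15.2×2.85=43.3200; √(2b)=5.5136; u=(43.3200+24.181)/5.5136=12.2426, w=(43.3200−24.181)/5.5136=3.4712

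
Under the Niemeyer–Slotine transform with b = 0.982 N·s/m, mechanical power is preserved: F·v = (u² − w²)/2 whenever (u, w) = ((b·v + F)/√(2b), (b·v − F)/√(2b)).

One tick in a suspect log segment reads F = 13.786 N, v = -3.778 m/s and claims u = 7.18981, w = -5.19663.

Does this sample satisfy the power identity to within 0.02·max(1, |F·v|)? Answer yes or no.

F·v = 13.786×(-3.778) = -52.0835 W.
(u² − w²)/2 = (51.6934 − 27.0050)/2 = 12.3442 W.
|Δ| = 64.4277;  2% of max(1, |F·v|) = 1.0417.

no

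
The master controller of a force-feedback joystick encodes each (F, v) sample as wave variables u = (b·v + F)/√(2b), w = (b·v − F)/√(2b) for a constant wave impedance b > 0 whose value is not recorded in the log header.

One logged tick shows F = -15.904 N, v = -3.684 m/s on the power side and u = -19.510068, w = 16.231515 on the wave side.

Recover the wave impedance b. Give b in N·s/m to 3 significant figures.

b = 0.396 N·s/m

u + w = -3.278553;  u + w = √(2b)·v, so √(2b) = -3.278553/(-3.684) = 0.889944.
b = (√(2b))²/2 = 0.792000/2 = 0.396000.
(Check via u − w = 2F/√(2b): u − w = -35.741583, 2F/√(2b) = -35.741582.)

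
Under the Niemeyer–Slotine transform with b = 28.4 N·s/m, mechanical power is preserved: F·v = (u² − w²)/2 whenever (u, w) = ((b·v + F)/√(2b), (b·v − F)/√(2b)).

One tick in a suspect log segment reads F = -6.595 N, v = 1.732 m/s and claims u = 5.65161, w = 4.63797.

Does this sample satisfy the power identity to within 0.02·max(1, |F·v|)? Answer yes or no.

no

F·v = (-6.595)×1.732 = -11.42254 W.
(u² − w²)/2 = (31.94070 − 21.51077)/2 = 5.21496 W.
|Δ| = 16.63750;  2% of max(1, |F·v|) = 0.22845.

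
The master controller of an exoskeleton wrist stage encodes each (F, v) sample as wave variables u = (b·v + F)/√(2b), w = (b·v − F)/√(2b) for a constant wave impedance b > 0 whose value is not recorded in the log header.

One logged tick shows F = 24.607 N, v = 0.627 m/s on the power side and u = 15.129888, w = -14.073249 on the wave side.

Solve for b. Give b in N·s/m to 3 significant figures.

u + w = 1.056639;  u + w = √(2b)·v, so √(2b) = 1.056639/0.627 = 1.685230.
b = (√(2b))²/2 = 2.839999/2 = 1.420000.
(Check via u − w = 2F/√(2b): u − w = 29.203137, 2F/√(2b) = 29.203141.)

b = 1.42 N·s/m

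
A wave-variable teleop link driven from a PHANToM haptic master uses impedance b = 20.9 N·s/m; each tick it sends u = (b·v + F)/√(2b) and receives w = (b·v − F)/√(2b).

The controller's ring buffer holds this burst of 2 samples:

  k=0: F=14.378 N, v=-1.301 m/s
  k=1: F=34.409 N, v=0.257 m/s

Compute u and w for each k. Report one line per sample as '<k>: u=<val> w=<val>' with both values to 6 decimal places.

k=0: b·v=20.9×(-1.301)=-27.190900; √(2b)=6.465292; u=(-27.190900+14.378)/6.465292=-1.981798, w=(-27.190900−14.378)/6.465292=-6.429547
k=1: b·v=20.9×0.257=5.371300; √(2b)=6.465292; u=(5.371300+34.409)/6.465292=6.152901, w=(5.371300−34.409)/6.465292=-4.491321

0: u=-1.981798 w=-6.429547
1: u=6.152901 w=-4.491321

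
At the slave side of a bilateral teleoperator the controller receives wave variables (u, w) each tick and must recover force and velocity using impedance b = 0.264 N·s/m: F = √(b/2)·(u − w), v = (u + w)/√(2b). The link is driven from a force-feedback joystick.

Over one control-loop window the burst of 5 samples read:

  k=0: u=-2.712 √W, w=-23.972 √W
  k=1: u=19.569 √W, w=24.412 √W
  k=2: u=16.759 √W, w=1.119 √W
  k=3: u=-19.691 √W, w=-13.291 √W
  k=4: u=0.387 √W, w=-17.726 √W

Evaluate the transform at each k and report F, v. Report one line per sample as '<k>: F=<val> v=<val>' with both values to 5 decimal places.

0: F=7.72414 v=-36.72265
1: F=-1.75955 v=60.52686
2: F=5.68229 v=24.60379
3: F=-2.32524 v=-45.38998
4: F=6.58078 v=-23.86201

k=0: u−w=21.26000, u+w=-26.68400; √(b/2)=0.36332, √(2b)=0.72664; F=0.36332×21.26=7.72414, v=-26.68400/0.72664=-36.72265
k=1: u−w=-4.84300, u+w=43.98100; √(b/2)=0.36332, √(2b)=0.72664; F=0.36332×(-4.843)=-1.75955, v=43.98100/0.72664=60.52686
k=2: u−w=15.64000, u+w=17.87800; √(b/2)=0.36332, √(2b)=0.72664; F=0.36332×15.64=5.68229, v=17.87800/0.72664=24.60379
k=3: u−w=-6.40000, u+w=-32.98200; √(b/2)=0.36332, √(2b)=0.72664; F=0.36332×(-6.4)=-2.32524, v=-32.98200/0.72664=-45.38998
k=4: u−w=18.11300, u+w=-17.33900; √(b/2)=0.36332, √(2b)=0.72664; F=0.36332×18.113=6.58078, v=-17.33900/0.72664=-23.86201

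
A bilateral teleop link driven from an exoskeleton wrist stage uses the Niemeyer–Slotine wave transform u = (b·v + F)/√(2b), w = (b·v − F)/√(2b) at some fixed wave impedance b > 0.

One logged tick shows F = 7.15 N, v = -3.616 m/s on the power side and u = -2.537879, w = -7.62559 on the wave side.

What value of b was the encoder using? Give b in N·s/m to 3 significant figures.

b = 3.95 N·s/m

u + w = -10.163469;  u + w = √(2b)·v, so √(2b) = -10.163469/(-3.616) = 2.810694.
b = (√(2b))²/2 = 7.900000/2 = 3.950000.
(Check via u − w = 2F/√(2b): u − w = 5.087711, 2F/√(2b) = 5.087712.)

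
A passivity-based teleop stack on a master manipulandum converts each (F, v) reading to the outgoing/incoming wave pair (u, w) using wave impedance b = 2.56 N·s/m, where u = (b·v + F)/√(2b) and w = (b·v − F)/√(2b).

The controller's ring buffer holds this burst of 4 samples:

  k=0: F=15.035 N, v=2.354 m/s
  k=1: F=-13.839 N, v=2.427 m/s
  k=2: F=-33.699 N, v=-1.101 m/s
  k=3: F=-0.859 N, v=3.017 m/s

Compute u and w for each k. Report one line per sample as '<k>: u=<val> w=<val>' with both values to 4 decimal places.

k=0: b·v=2.56×2.354=6.0262; √(2b)=2.2627; u=(6.0262+15.035)/2.2627=9.3078, w=(6.0262−15.035)/2.2627=-3.9813
k=1: b·v=2.56×2.427=6.2131; √(2b)=2.2627; u=(6.2131+(-13.839))/2.2627=-3.3702, w=(6.2131−(-13.839))/2.2627=8.8619
k=2: b·v=2.56×(-1.101)=-2.8186; √(2b)=2.2627; u=(-2.8186+(-33.699))/2.2627=-16.1386, w=(-2.8186−(-33.699))/2.2627=13.6474
k=3: b·v=2.56×3.017=7.7235; √(2b)=2.2627; u=(7.7235+(-0.859))/2.2627=3.0337, w=(7.7235−(-0.859))/2.2627=3.7930

0: u=9.3078 w=-3.9813
1: u=-3.3702 w=8.8619
2: u=-16.1386 w=13.6474
3: u=3.0337 w=3.7930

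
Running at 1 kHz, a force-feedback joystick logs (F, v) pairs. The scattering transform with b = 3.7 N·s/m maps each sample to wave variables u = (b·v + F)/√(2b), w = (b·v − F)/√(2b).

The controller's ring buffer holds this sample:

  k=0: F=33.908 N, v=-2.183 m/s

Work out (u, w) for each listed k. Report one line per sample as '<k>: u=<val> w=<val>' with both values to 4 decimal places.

0: u=9.4956 w=-15.4340

k=0: b·v=3.7×(-2.183)=-8.0771; √(2b)=2.7203; u=(-8.0771+33.908)/2.7203=9.4956, w=(-8.0771−33.908)/2.7203=-15.4340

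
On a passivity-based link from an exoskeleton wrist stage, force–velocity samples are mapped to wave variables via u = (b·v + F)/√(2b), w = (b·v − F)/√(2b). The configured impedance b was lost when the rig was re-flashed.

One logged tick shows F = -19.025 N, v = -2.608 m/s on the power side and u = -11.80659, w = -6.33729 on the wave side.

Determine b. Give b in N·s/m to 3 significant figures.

b = 24.2 N·s/m

u + w = -18.14388;  u + w = √(2b)·v, so √(2b) = -18.14388/(-2.608) = 6.95701.
b = (√(2b))²/2 = 48.39998/2 = 24.19999.
(Check via u − w = 2F/√(2b): u − w = -5.46930, 2F/√(2b) = -5.46930.)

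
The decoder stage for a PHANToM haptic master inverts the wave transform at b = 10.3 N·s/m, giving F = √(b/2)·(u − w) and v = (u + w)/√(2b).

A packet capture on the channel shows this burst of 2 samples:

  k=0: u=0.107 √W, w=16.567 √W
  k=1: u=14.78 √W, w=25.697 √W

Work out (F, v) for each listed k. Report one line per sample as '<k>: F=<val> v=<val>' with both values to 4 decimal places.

0: F=-37.3537 v=3.6737
1: F=-24.7746 v=8.9181

k=0: u−w=-16.4600, u+w=16.6740; √(b/2)=2.2694, √(2b)=4.5387; F=2.2694×(-16.46)=-37.3537, v=16.6740/4.5387=3.6737
k=1: u−w=-10.9170, u+w=40.4770; √(b/2)=2.2694, √(2b)=4.5387; F=2.2694×(-10.917)=-24.7746, v=40.4770/4.5387=8.9181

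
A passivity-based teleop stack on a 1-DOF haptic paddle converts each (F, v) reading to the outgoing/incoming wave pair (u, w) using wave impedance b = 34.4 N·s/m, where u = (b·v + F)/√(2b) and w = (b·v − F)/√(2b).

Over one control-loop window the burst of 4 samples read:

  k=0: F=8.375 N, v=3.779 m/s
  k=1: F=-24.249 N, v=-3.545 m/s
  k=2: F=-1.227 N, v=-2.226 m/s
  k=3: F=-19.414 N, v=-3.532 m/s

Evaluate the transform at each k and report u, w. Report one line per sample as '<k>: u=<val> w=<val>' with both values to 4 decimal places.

k=0: b·v=34.4×3.779=129.9976; √(2b)=8.2946; u=(129.9976+8.375)/8.2946=16.6823, w=(129.9976−8.375)/8.2946=14.6629
k=1: b·v=34.4×(-3.545)=-121.9480; √(2b)=8.2946; u=(-121.9480+(-24.249))/8.2946=-17.6256, w=(-121.9480−(-24.249))/8.2946=-11.7787
k=2: b·v=34.4×(-2.226)=-76.5744; √(2b)=8.2946; u=(-76.5744+(-1.227))/8.2946=-9.3798, w=(-76.5744−(-1.227))/8.2946=-9.0839
k=3: b·v=34.4×(-3.532)=-121.5008; √(2b)=8.2946; u=(-121.5008+(-19.414))/8.2946=-16.9888, w=(-121.5008−(-19.414))/8.2946=-12.3077

0: u=16.6823 w=14.6629
1: u=-17.6256 w=-11.7787
2: u=-9.3798 w=-9.0839
3: u=-16.9888 w=-12.3077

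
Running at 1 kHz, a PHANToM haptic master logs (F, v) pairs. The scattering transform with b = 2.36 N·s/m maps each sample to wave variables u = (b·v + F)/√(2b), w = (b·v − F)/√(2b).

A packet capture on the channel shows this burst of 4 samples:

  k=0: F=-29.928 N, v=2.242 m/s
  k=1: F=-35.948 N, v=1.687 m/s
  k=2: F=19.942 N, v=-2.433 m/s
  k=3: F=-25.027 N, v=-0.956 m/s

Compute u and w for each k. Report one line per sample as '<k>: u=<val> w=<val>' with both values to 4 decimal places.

k=0: b·v=2.36×2.242=5.2911; √(2b)=2.1726; u=(5.2911+(-29.928))/2.1726=-11.3400, w=(5.2911−(-29.928))/2.1726=16.2109
k=1: b·v=2.36×1.687=3.9813; √(2b)=2.1726; u=(3.9813+(-35.948))/2.1726=-14.7139, w=(3.9813−(-35.948))/2.1726=18.3790
k=2: b·v=2.36×(-2.433)=-5.7419; √(2b)=2.1726; u=(-5.7419+19.942)/2.1726=6.5361, w=(-5.7419−19.942)/2.1726=-11.8220
k=3: b·v=2.36×(-0.956)=-2.2562; √(2b)=2.1726; u=(-2.2562+(-25.027))/2.1726=-12.5581, w=(-2.2562−(-25.027))/2.1726=10.4811

0: u=-11.3400 w=16.2109
1: u=-14.7139 w=18.3790
2: u=6.5361 w=-11.8220
3: u=-12.5581 w=10.4811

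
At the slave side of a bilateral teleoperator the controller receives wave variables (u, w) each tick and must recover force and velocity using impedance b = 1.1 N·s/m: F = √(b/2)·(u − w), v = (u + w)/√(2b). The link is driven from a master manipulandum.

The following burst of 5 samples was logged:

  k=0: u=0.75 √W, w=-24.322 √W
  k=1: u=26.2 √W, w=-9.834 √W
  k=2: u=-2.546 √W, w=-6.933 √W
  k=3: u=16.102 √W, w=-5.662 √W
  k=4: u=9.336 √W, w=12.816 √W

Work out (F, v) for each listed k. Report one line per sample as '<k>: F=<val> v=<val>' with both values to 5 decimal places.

k=0: u−w=25.07200, u+w=-23.57200; √(b/2)=0.74162, √(2b)=1.48324; F=0.74162×25.072=18.59389, v=-23.57200/1.48324=-15.89224
k=1: u−w=36.03400, u+w=16.36600; √(b/2)=0.74162, √(2b)=1.48324; F=0.74162×36.034=26.72353, v=16.36600/1.48324=11.03395
k=2: u−w=4.38700, u+w=-9.47900; √(b/2)=0.74162, √(2b)=1.48324; F=0.74162×4.387=3.25349, v=-9.47900/1.48324=-6.39074
k=3: u−w=21.76400, u+w=10.44000; √(b/2)=0.74162, √(2b)=1.48324; F=0.74162×21.764=16.14061, v=10.44000/1.48324=7.03865
k=4: u−w=-3.48000, u+w=22.15200; √(b/2)=0.74162, √(2b)=1.48324; F=0.74162×(-3.48)=-2.58084, v=22.15200/1.48324=14.93488

0: F=18.59389 v=-15.89224
1: F=26.72353 v=11.03395
2: F=3.25349 v=-6.39074
3: F=16.14061 v=7.03865
4: F=-2.58084 v=14.93488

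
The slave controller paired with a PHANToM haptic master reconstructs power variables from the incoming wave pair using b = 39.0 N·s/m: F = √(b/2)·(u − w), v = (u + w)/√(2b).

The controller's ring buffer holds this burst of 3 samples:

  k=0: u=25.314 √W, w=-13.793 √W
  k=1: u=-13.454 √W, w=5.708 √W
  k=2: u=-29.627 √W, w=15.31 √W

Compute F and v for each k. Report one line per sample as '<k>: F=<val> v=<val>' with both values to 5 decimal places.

0: F=172.69184 v=1.30450
1: F=-84.61710 v=-0.87706
2: F=-198.43642 v=-1.62108

k=0: u−w=39.10700, u+w=11.52100; √(b/2)=4.41588, √(2b)=8.83176; F=4.41588×39.107=172.69184, v=11.52100/8.83176=1.30450
k=1: u−w=-19.16200, u+w=-7.74600; √(b/2)=4.41588, √(2b)=8.83176; F=4.41588×(-19.162)=-84.61710, v=-7.74600/8.83176=-0.87706
k=2: u−w=-44.93700, u+w=-14.31700; √(b/2)=4.41588, √(2b)=8.83176; F=4.41588×(-44.937)=-198.43642, v=-14.31700/8.83176=-1.62108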